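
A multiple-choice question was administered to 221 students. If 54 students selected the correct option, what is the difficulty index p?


Item difficulty p = number correct / total examinees
p = 54 / 221
p = 0.2443

0.2443


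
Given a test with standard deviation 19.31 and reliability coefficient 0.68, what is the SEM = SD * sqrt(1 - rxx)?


SEM = SD * sqrt(1 - rxx)
SEM = 19.31 * sqrt(1 - 0.68)
SEM = 19.31 * sqrt(0.32) = 19.31 * 0.565685
SEM = 10.9234

10.9234


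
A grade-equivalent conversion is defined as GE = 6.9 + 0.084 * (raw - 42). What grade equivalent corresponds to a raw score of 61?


raw - median = 61 - 42 = 19
slope * diff = 0.084 * 19 = 1.596
GE = 6.9 + 1.596
GE = 8.496

8.496


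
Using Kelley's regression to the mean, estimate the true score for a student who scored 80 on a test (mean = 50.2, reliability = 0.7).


T_est = rxx * X + (1 - rxx) * mean
T_est = 0.7 * 80 + 0.3 * 50.2
T_est = 56.0 + 15.06
T_est = 71.06

71.06


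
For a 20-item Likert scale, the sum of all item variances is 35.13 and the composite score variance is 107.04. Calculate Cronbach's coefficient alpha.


alpha = (k/(k-1)) * (1 - sum(si^2)/s_total^2)
= (20/19) * (1 - 35.13/107.04)
alpha = 0.7072

0.7072


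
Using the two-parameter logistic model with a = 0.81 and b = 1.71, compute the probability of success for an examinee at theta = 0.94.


a*(theta - b) = 0.81 * (0.94 - 1.71) = -0.6237
exp(--0.6237) = 1.8658
P = 1 / (1 + 1.8658)
P = 0.3489

0.3489


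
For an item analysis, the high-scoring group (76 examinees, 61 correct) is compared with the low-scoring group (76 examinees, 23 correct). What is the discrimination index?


p_upper = 61/76 = 0.8026
p_lower = 23/76 = 0.3026
D = 0.8026 - 0.3026 = 0.5

0.5


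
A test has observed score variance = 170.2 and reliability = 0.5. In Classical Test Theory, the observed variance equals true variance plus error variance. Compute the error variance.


var_true = rxx * var_obs = 0.5 * 170.2 = 85.1
var_error = var_obs - var_true
var_error = 170.2 - 85.1
var_error = 85.1

85.1


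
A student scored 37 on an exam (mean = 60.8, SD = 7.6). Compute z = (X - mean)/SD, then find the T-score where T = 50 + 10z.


z = (X - mean) / SD = (37 - 60.8) / 7.6
z = -23.8 / 7.6
z = -3.1316
T-score = T = 50 + 10z
Carry z at full precision (z = -23.8 / 7.6) into the conversion:
T-score = 50 + 10 * (-23.8 / 7.6) = 50 + -238 / 7.6
T-score = 50 + -31.3158
T-score = 18.6842

18.6842


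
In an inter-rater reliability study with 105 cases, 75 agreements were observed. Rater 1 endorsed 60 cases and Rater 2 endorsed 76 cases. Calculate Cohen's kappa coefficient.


P_o = 75/105 = 0.714286
P_e = (60*76 + 45*29) / 11025 = 0.531973
kappa = (P_o - P_e) / (1 - P_e)
kappa = (0.714286 - 0.531973) / (1 - 0.531973)
kappa = 0.3895

0.3895


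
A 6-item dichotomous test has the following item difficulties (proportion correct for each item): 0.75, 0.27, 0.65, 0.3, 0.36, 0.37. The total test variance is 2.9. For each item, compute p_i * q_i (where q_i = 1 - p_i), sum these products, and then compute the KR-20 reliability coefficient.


For each item, compute p_i * q_i:
  Item 1: 0.75 * 0.25 = 0.1875
  Item 2: 0.27 * 0.73 = 0.1971
  Item 3: 0.65 * 0.35 = 0.2275
  Item 4: 0.3 * 0.7 = 0.21
  Item 5: 0.36 * 0.64 = 0.2304
  Item 6: 0.37 * 0.63 = 0.2331
Sum(p_i * q_i) = 0.1875 + 0.1971 + 0.2275 + 0.21 + 0.2304 + 0.2331 = 1.2856
KR-20 = (k/(k-1)) * (1 - Sum(p_i*q_i) / Var_total)
= (6/5) * (1 - 1.2856/2.9)
= 1.2 * 0.5567
KR-20 = 0.668

0.668


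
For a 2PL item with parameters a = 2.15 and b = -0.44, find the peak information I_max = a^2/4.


For 2PL, max info at theta = b = -0.44
I_max = a^2 / 4 = 2.15^2 / 4
= 4.6225 / 4
I_max = 1.1556

1.1556


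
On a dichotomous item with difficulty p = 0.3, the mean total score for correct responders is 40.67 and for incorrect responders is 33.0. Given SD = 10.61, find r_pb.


q = 1 - p = 0.7
rpb = ((M1 - M0) / SD) * sqrt(p * q)
rpb = ((40.67 - 33.0) / 10.61) * sqrt(0.3 * 0.7)
rpb = 0.3313

0.3313


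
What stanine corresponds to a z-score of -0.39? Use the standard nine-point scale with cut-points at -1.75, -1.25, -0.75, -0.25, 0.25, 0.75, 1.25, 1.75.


Stanine boundaries: [-1.75, -1.25, -0.75, -0.25, 0.25, 0.75, 1.25, 1.75]
z = -0.39
Check each boundary:
  z >= -1.75 -> could be stanine 2
  z >= -1.25 -> could be stanine 3
  z >= -0.75 -> could be stanine 4
  z < -0.25
  z < 0.25
  z < 0.75
  z < 1.25
  z < 1.75
Highest qualifying boundary gives stanine = 4

4


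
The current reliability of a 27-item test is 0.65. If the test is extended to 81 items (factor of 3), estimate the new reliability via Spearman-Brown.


r_new = (n * rxx) / (1 + (n-1) * rxx)
r_new = (3 * 0.65) / (1 + 2 * 0.65)
r_new = 1.95 / 2.3
r_new = 0.8478

0.8478


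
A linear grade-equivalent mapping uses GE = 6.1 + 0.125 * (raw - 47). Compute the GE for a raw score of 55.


raw - median = 55 - 47 = 8
slope * diff = 0.125 * 8 = 1.0
GE = 6.1 + 1.0
GE = 7.1

7.1


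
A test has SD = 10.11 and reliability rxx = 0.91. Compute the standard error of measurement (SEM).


SEM = SD * sqrt(1 - rxx)
SEM = 10.11 * sqrt(1 - 0.91)
SEM = 10.11 * sqrt(0.09) = 10.11 * 0.3
SEM = 3.033

3.033


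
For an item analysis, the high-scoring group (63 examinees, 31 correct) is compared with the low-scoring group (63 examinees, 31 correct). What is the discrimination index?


p_upper = 31/63 = 0.4921
p_lower = 31/63 = 0.4921
D = 0.4921 - 0.4921 = 0.0

0.0


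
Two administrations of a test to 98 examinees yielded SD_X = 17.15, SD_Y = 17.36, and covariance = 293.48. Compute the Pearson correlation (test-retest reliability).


r = cov(X,Y) / (SD_X * SD_Y)
r = 293.48 / (17.15 * 17.36)
r = 293.48 / 297.724
r = 0.9857

0.9857


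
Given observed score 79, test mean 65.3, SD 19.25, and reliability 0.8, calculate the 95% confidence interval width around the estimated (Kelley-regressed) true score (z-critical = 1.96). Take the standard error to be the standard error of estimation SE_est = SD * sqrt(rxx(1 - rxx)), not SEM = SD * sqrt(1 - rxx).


True score estimate = 0.8*79 + 0.2*65.3 = 76.26
SE_est = SD * sqrt(rxx * (1 - rxx)) = 19.25 * sqrt(0.8 * 0.2) = 19.25 * sqrt(0.16) = 7.7
CI = T_est +/- z * SE_est, so width = 2 * z * SE_est = 2 * 1.96 * 7.7
Width = 30.184

30.184


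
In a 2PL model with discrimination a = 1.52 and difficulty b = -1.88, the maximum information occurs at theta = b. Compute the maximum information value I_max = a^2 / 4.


For 2PL, max info at theta = b = -1.88
I_max = a^2 / 4 = 1.52^2 / 4
= 2.3104 / 4
I_max = 0.5776

0.5776


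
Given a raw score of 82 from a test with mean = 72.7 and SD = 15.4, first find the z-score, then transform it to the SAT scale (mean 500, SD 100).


z = (X - mean) / SD = (82 - 72.7) / 15.4
z = 9.3 / 15.4
z = 0.6039
SAT-scale = SAT = 500 + 100z
Carry z at full precision (z = 9.3 / 15.4) into the conversion:
SAT-scale = 500 + 100 * (9.3 / 15.4) = 500 + 930 / 15.4
SAT-scale = 500 + 60.3896
SAT-scale = 560.3896

560.3896


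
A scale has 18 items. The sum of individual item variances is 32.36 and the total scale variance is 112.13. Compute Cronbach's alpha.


alpha = (k/(k-1)) * (1 - sum(si^2)/s_total^2)
= (18/17) * (1 - 32.36/112.13)
alpha = 0.7533

0.7533


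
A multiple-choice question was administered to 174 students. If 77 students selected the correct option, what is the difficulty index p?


Item difficulty p = number correct / total examinees
p = 77 / 174
p = 0.4425

0.4425


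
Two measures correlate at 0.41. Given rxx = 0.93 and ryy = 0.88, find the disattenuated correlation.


r_corrected = rxy / sqrt(rxx * ryy)
= 0.41 / sqrt(0.93 * 0.88)
= 0.41 / sqrt(0.8184)
= 0.41 / 0.904655
r_corrected = 0.4532

0.4532


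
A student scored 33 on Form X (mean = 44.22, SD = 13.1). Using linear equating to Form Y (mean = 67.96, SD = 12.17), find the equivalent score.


slope = SD_Y / SD_X = 12.17 / 13.1 ~ 0.929
intercept = mean_Y - slope * mean_X = 67.96 - (12.17 / 13.1) * 44.22 ~ 26.8793
Y = slope * X + intercept. To avoid rounding drift from the rounded slope/intercept, evaluate the equivalent form Y = mean_Y + SD_Y * (X - mean_X) / SD_X at full precision:
Y = 67.96 + 12.17 * (33 - 44.22) / 13.1
Y = 67.96 - 12.17 * 11.22 / 13.1
Y = 67.96 - 136.5474 / 13.1
Y = 67.96 - 10.4235
Y = 57.5365

57.5365


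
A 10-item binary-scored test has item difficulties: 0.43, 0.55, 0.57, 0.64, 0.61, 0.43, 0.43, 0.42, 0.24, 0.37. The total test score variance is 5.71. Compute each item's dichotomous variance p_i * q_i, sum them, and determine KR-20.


For each item, compute p_i * q_i:
  Item 1: 0.43 * 0.57 = 0.2451
  Item 2: 0.55 * 0.45 = 0.2475
  Item 3: 0.57 * 0.43 = 0.2451
  Item 4: 0.64 * 0.36 = 0.2304
  Item 5: 0.61 * 0.39 = 0.2379
  Item 6: 0.43 * 0.57 = 0.2451
  Item 7: 0.43 * 0.57 = 0.2451
  Item 8: 0.42 * 0.58 = 0.2436
  Item 9: 0.24 * 0.76 = 0.1824
  Item 10: 0.37 * 0.63 = 0.2331
Sum(p_i * q_i) = 0.2451 + 0.2475 + 0.2451 + 0.2304 + 0.2379 + 0.2451 + 0.2451 + 0.2436 + 0.1824 + 0.2331 = 2.3553
KR-20 = (k/(k-1)) * (1 - Sum(p_i*q_i) / Var_total)
= (10/9) * (1 - 2.3553/5.71)
= 1.1111 * 0.5875
KR-20 = 0.6528

0.6528


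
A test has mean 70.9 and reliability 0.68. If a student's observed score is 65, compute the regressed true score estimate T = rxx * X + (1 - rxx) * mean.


T_est = rxx * X + (1 - rxx) * mean
T_est = 0.68 * 65 + 0.32 * 70.9
T_est = 44.2 + 22.688
T_est = 66.888

66.888


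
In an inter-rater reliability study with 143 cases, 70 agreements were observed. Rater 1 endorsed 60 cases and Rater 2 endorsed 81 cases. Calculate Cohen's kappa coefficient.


P_o = 70/143 = 0.48951
P_e = (60*81 + 83*62) / 20449 = 0.489315
kappa = (P_o - P_e) / (1 - P_e)
kappa = (0.48951 - 0.489315) / (1 - 0.489315)
kappa = 0.0004

0.0004


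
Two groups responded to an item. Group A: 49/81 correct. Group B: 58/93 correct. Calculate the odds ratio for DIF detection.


Odds_A = 49/32 = 1.5312
Odds_B = 58/35 = 1.6571
OR = Odds_A / Odds_B = 1.5312 / 1.6571
Exactly, OR = (49 * 35) / (32 * 58) = 1715 / 1856
OR = 0.924

0.924


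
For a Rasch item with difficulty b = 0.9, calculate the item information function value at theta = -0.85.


P = 1/(1+exp(-(-0.85-0.9))) = 0.148
I = P*(1-P) = 0.148 * 0.852
I = 0.1261

0.1261


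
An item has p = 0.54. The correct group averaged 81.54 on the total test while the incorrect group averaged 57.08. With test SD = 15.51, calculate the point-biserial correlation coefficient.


q = 1 - p = 0.46
rpb = ((M1 - M0) / SD) * sqrt(p * q)
rpb = ((81.54 - 57.08) / 15.51) * sqrt(0.54 * 0.46)
rpb = 0.786

0.786


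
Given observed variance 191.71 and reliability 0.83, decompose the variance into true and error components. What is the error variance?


var_true = rxx * var_obs = 0.83 * 191.71 = 159.1193
var_error = var_obs - var_true
var_error = 191.71 - 159.1193
var_error = 32.5907

32.5907


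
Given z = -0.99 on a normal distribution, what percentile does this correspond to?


CDF(z) = 0.5 * (1 + erf(z/sqrt(2)))
erf(-0.7) = -0.6778
CDF = 0.1611
Percentile rank = 0.1611 * 100 = 16.11

16.11


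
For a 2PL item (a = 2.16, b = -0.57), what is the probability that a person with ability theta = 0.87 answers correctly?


a*(theta - b) = 2.16 * (0.87 - -0.57) = 3.1104
exp(-3.1104) = 0.0446
P = 1 / (1 + 0.0446)
P = 0.9573

0.9573


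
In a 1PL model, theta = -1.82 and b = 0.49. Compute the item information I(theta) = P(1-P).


P = 1/(1+exp(-(-1.82-0.49))) = 0.0903
I = P*(1-P) = 0.0903 * 0.9097
I = 0.0821

0.0821


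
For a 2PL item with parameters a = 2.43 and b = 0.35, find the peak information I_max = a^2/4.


For 2PL, max info at theta = b = 0.35
I_max = a^2 / 4 = 2.43^2 / 4
= 5.9049 / 4
I_max = 1.4762

1.4762


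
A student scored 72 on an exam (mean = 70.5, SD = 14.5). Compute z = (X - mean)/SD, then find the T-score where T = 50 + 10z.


z = (X - mean) / SD = (72 - 70.5) / 14.5
z = 1.5 / 14.5
z = 0.1034
T-score = T = 50 + 10z
Carry z at full precision (z = 1.5 / 14.5) into the conversion:
T-score = 50 + 10 * (1.5 / 14.5) = 50 + 15 / 14.5
T-score = 50 + 1.0345
T-score = 51.0345

51.0345


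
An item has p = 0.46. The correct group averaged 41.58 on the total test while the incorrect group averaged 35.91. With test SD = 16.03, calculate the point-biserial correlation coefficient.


q = 1 - p = 0.54
rpb = ((M1 - M0) / SD) * sqrt(p * q)
rpb = ((41.58 - 35.91) / 16.03) * sqrt(0.46 * 0.54)
rpb = 0.1763

0.1763


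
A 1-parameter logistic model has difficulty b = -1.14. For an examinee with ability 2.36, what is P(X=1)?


theta - b = 2.36 - -1.14 = 3.5
exp(-(theta - b)) = exp(-3.5) = 0.0302
P = 1 / (1 + 0.0302)
P = 0.9707

0.9707


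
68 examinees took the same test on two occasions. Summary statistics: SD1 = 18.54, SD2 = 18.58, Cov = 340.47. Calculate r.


r = cov(X,Y) / (SD_X * SD_Y)
r = 340.47 / (18.54 * 18.58)
r = 340.47 / 344.4732
r = 0.9884

0.9884


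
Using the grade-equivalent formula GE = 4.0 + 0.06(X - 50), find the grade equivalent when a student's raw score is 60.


raw - median = 60 - 50 = 10
slope * diff = 0.06 * 10 = 0.6
GE = 4.0 + 0.6
GE = 4.6

4.6


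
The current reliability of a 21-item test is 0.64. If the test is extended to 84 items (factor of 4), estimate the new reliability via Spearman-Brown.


r_new = (n * rxx) / (1 + (n-1) * rxx)
r_new = (4 * 0.64) / (1 + 3 * 0.64)
r_new = 2.56 / 2.92
r_new = 0.8767

0.8767


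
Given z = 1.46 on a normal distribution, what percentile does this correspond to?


CDF(z) = 0.5 * (1 + erf(z/sqrt(2)))
erf(1.0324) = 0.8557
CDF = 0.9279
Percentile rank = 0.9279 * 100 = 92.79

92.79


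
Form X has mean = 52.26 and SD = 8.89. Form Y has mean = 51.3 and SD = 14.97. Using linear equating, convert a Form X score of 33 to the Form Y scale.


slope = SD_Y / SD_X = 14.97 / 8.89 ~ 1.6839
intercept = mean_Y - slope * mean_X = 51.3 - (14.97 / 8.89) * 52.26 ~ -36.7014
Y = slope * X + intercept. To avoid rounding drift from the rounded slope/intercept, evaluate the equivalent form Y = mean_Y + SD_Y * (X - mean_X) / SD_X at full precision:
Y = 51.3 + 14.97 * (33 - 52.26) / 8.89
Y = 51.3 - 14.97 * 19.26 / 8.89
Y = 51.3 - 288.3222 / 8.89
Y = 51.3 - 32.4322
Y = 18.8678

18.8678


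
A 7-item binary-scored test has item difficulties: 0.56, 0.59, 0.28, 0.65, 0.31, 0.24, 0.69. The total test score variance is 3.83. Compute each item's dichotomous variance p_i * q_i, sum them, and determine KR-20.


For each item, compute p_i * q_i:
  Item 1: 0.56 * 0.44 = 0.2464
  Item 2: 0.59 * 0.41 = 0.2419
  Item 3: 0.28 * 0.72 = 0.2016
  Item 4: 0.65 * 0.35 = 0.2275
  Item 5: 0.31 * 0.69 = 0.2139
  Item 6: 0.24 * 0.76 = 0.1824
  Item 7: 0.69 * 0.31 = 0.2139
Sum(p_i * q_i) = 0.2464 + 0.2419 + 0.2016 + 0.2275 + 0.2139 + 0.1824 + 0.2139 = 1.5276
KR-20 = (k/(k-1)) * (1 - Sum(p_i*q_i) / Var_total)
= (7/6) * (1 - 1.5276/3.83)
= 1.1667 * 0.6011
KR-20 = 0.7013

0.7013


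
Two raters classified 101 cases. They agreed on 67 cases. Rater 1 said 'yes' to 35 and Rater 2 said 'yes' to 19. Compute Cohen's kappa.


P_o = 67/101 = 0.663366
P_e = (35*19 + 66*82) / 10201 = 0.595726
kappa = (P_o - P_e) / (1 - P_e)
kappa = (0.663366 - 0.595726) / (1 - 0.595726)
kappa = 0.1673

0.1673


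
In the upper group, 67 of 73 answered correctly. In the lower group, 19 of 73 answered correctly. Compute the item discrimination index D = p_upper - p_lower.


p_upper = 67/73 = 0.9178
p_lower = 19/73 = 0.2603
D = 0.9178 - 0.2603 = 0.6575

0.6575


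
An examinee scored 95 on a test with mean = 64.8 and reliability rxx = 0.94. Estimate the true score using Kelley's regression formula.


T_est = rxx * X + (1 - rxx) * mean
T_est = 0.94 * 95 + 0.06 * 64.8
T_est = 89.3 + 3.888
T_est = 93.188

93.188


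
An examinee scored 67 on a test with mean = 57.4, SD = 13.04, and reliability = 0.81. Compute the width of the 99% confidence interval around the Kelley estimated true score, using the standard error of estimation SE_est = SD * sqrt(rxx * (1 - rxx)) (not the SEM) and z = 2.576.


True score estimate = 0.81*67 + 0.19*57.4 = 65.176
SE_est = SD * sqrt(rxx * (1 - rxx)) = 13.04 * sqrt(0.81 * 0.19) = 13.04 * sqrt(0.1539) = 5.115604
CI = T_est +/- z * SE_est, so width = 2 * z * SE_est = 2 * 2.576 * 5.115604
Width = 26.3556

26.3556


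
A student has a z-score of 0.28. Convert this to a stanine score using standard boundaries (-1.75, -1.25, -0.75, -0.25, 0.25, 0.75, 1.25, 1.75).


Stanine boundaries: [-1.75, -1.25, -0.75, -0.25, 0.25, 0.75, 1.25, 1.75]
z = 0.28
Check each boundary:
  z >= -1.75 -> could be stanine 2
  z >= -1.25 -> could be stanine 3
  z >= -0.75 -> could be stanine 4
  z >= -0.25 -> could be stanine 5
  z >= 0.25 -> could be stanine 6
  z < 0.75
  z < 1.25
  z < 1.75
Highest qualifying boundary gives stanine = 6

6


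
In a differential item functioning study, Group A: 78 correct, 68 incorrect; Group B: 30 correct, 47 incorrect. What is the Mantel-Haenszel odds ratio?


Odds_A = 78/68 = 1.1471
Odds_B = 30/47 = 0.6383
OR = Odds_A / Odds_B = 1.1471 / 0.6383
Exactly, OR = (78 * 47) / (68 * 30) = 3666 / 2040
OR = 1.7971

1.7971


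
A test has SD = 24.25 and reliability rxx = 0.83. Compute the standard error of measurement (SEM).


SEM = SD * sqrt(1 - rxx)
SEM = 24.25 * sqrt(1 - 0.83)
SEM = 24.25 * sqrt(0.17) = 24.25 * 0.412311
SEM = 9.9985

9.9985


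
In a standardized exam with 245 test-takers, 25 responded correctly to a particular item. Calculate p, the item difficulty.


Item difficulty p = number correct / total examinees
p = 25 / 245
p = 0.102

0.102


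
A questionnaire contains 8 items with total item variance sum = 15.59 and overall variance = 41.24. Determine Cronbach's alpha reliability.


alpha = (k/(k-1)) * (1 - sum(si^2)/s_total^2)
= (8/7) * (1 - 15.59/41.24)
alpha = 0.7108

0.7108


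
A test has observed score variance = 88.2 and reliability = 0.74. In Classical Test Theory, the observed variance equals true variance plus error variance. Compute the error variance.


var_true = rxx * var_obs = 0.74 * 88.2 = 65.268
var_error = var_obs - var_true
var_error = 88.2 - 65.268
var_error = 22.932

22.932


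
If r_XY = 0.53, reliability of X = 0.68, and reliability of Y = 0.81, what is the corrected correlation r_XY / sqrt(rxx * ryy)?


r_corrected = rxy / sqrt(rxx * ryy)
= 0.53 / sqrt(0.68 * 0.81)
= 0.53 / sqrt(0.5508)
= 0.53 / 0.742159
r_corrected = 0.7141

0.7141


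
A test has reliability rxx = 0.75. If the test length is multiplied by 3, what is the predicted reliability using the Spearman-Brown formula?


r_new = (n * rxx) / (1 + (n-1) * rxx)
r_new = (3 * 0.75) / (1 + 2 * 0.75)
r_new = 2.25 / 2.5
r_new = 0.9

0.9


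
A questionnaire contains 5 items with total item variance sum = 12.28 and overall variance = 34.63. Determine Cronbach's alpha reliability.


alpha = (k/(k-1)) * (1 - sum(si^2)/s_total^2)
= (5/4) * (1 - 12.28/34.63)
alpha = 0.8067

0.8067


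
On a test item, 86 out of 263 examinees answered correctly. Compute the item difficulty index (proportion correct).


Item difficulty p = number correct / total examinees
p = 86 / 263
p = 0.327

0.327


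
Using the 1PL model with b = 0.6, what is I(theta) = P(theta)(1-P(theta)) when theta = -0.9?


P = 1/(1+exp(-(-0.9-0.6))) = 0.1824
I = P*(1-P) = 0.1824 * 0.8176
I = 0.1491

0.1491


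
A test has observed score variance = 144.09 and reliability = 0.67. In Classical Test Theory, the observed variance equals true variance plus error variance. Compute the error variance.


var_true = rxx * var_obs = 0.67 * 144.09 = 96.5403
var_error = var_obs - var_true
var_error = 144.09 - 96.5403
var_error = 47.5497

47.5497


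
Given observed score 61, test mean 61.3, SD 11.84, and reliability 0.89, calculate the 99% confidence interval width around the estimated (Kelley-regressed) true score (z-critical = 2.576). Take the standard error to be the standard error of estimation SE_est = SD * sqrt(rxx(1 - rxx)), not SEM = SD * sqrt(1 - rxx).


True score estimate = 0.89*61 + 0.11*61.3 = 61.033
SE_est = SD * sqrt(rxx * (1 - rxx)) = 11.84 * sqrt(0.89 * 0.11) = 11.84 * sqrt(0.0979) = 3.704615
CI = T_est +/- z * SE_est, so width = 2 * z * SE_est = 2 * 2.576 * 3.704615
Width = 19.0862

19.0862


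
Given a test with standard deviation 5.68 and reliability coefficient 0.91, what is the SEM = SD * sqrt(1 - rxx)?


SEM = SD * sqrt(1 - rxx)
SEM = 5.68 * sqrt(1 - 0.91)
SEM = 5.68 * sqrt(0.09) = 5.68 * 0.3
SEM = 1.704

1.704


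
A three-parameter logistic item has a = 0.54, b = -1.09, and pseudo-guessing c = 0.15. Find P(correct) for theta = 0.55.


logit = 0.54*(0.55 - -1.09) = 0.8856
P* = 1/(1 + exp(-0.8856)) = 0.708
P = 0.15 + (1 - 0.15) * 0.708
P = 0.7518

0.7518


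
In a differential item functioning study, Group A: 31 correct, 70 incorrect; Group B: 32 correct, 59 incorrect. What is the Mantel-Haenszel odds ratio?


Odds_A = 31/70 = 0.4429
Odds_B = 32/59 = 0.5424
OR = Odds_A / Odds_B = 0.4429 / 0.5424
Exactly, OR = (31 * 59) / (70 * 32) = 1829 / 2240
OR = 0.8165

0.8165


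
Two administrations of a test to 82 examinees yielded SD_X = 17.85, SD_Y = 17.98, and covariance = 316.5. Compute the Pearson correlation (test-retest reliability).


r = cov(X,Y) / (SD_X * SD_Y)
r = 316.5 / (17.85 * 17.98)
r = 316.5 / 320.943
r = 0.9862

0.9862


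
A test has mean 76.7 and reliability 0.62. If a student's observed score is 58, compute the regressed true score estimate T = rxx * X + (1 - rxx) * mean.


T_est = rxx * X + (1 - rxx) * mean
T_est = 0.62 * 58 + 0.38 * 76.7
T_est = 35.96 + 29.146
T_est = 65.106

65.106


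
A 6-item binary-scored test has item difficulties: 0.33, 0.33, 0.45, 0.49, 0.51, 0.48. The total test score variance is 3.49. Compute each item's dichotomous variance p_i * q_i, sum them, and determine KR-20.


For each item, compute p_i * q_i:
  Item 1: 0.33 * 0.67 = 0.2211
  Item 2: 0.33 * 0.67 = 0.2211
  Item 3: 0.45 * 0.55 = 0.2475
  Item 4: 0.49 * 0.51 = 0.2499
  Item 5: 0.51 * 0.49 = 0.2499
  Item 6: 0.48 * 0.52 = 0.2496
Sum(p_i * q_i) = 0.2211 + 0.2211 + 0.2475 + 0.2499 + 0.2499 + 0.2496 = 1.4391
KR-20 = (k/(k-1)) * (1 - Sum(p_i*q_i) / Var_total)
= (6/5) * (1 - 1.4391/3.49)
= 1.2 * 0.5877
KR-20 = 0.7052

0.7052


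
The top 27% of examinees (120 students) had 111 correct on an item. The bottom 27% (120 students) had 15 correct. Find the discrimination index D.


p_upper = 111/120 = 0.925
p_lower = 15/120 = 0.125
D = 0.925 - 0.125 = 0.8

0.8


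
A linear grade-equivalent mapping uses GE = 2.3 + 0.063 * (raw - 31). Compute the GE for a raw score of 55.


raw - median = 55 - 31 = 24
slope * diff = 0.063 * 24 = 1.512
GE = 2.3 + 1.512
GE = 3.812

3.812


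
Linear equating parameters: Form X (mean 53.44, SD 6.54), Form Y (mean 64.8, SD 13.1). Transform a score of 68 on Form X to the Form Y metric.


slope = SD_Y / SD_X = 13.1 / 6.54 ~ 2.0031
intercept = mean_Y - slope * mean_X = 64.8 - (13.1 / 6.54) * 53.44 ~ -42.2434
Y = slope * X + intercept. To avoid rounding drift from the rounded slope/intercept, evaluate the equivalent form Y = mean_Y + SD_Y * (X - mean_X) / SD_X at full precision:
Y = 64.8 + 13.1 * (68 - 53.44) / 6.54
Y = 64.8 + 13.1 * 14.56 / 6.54
Y = 64.8 + 190.736 / 6.54
Y = 64.8 + 29.1645
Y = 93.9645

93.9645


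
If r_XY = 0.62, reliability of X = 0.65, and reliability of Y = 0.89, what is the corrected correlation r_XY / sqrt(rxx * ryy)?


r_corrected = rxy / sqrt(rxx * ryy)
= 0.62 / sqrt(0.65 * 0.89)
= 0.62 / sqrt(0.5785)
= 0.62 / 0.760592
r_corrected = 0.8152

0.8152


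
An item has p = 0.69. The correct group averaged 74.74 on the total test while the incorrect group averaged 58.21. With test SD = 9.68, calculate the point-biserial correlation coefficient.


q = 1 - p = 0.31
rpb = ((M1 - M0) / SD) * sqrt(p * q)
rpb = ((74.74 - 58.21) / 9.68) * sqrt(0.69 * 0.31)
rpb = 0.7898

0.7898


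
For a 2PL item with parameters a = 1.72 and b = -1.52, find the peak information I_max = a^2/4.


For 2PL, max info at theta = b = -1.52
I_max = a^2 / 4 = 1.72^2 / 4
= 2.9584 / 4
I_max = 0.7396

0.7396


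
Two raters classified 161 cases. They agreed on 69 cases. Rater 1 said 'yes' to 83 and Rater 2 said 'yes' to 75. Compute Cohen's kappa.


P_o = 69/161 = 0.428571
P_e = (83*75 + 78*86) / 25921 = 0.498939
kappa = (P_o - P_e) / (1 - P_e)
kappa = (0.428571 - 0.498939) / (1 - 0.498939)
kappa = -0.1404

-0.1404


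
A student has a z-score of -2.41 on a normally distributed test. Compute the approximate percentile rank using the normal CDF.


CDF(z) = 0.5 * (1 + erf(z/sqrt(2)))
erf(-1.7041) = -0.984
CDF = 0.008
Percentile rank = 0.008 * 100 = 0.8

0.8


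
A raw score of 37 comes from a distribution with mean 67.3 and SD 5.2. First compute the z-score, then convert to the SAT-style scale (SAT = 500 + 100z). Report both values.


z = (X - mean) / SD = (37 - 67.3) / 5.2
z = -30.3 / 5.2
z = -5.8269
SAT-scale = SAT = 500 + 100z
Carry z at full precision (z = -30.3 / 5.2) into the conversion:
SAT-scale = 500 + 100 * (-30.3 / 5.2) = 500 + -3030 / 5.2
SAT-scale = 500 + -582.6923
SAT-scale = -82.6923

-82.6923


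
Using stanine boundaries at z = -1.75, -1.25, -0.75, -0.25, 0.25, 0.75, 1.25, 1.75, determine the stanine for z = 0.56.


Stanine boundaries: [-1.75, -1.25, -0.75, -0.25, 0.25, 0.75, 1.25, 1.75]
z = 0.56
Check each boundary:
  z >= -1.75 -> could be stanine 2
  z >= -1.25 -> could be stanine 3
  z >= -0.75 -> could be stanine 4
  z >= -0.25 -> could be stanine 5
  z >= 0.25 -> could be stanine 6
  z < 0.75
  z < 1.25
  z < 1.75
Highest qualifying boundary gives stanine = 6

6


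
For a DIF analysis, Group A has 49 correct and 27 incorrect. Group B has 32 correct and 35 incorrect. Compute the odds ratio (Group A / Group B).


Odds_A = 49/27 = 1.8148
Odds_B = 32/35 = 0.9143
OR = Odds_A / Odds_B = 1.8148 / 0.9143
Exactly, OR = (49 * 35) / (27 * 32) = 1715 / 864
OR = 1.985

1.985


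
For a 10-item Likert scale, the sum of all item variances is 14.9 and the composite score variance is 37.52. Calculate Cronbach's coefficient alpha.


alpha = (k/(k-1)) * (1 - sum(si^2)/s_total^2)
= (10/9) * (1 - 14.9/37.52)
alpha = 0.6699

0.6699


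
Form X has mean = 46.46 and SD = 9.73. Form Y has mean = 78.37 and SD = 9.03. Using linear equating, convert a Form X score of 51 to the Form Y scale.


slope = SD_Y / SD_X = 9.03 / 9.73 ~ 0.9281
intercept = mean_Y - slope * mean_X = 78.37 - (9.03 / 9.73) * 46.46 ~ 35.2524
Y = slope * X + intercept. To avoid rounding drift from the rounded slope/intercept, evaluate the equivalent form Y = mean_Y + SD_Y * (X - mean_X) / SD_X at full precision:
Y = 78.37 + 9.03 * (51 - 46.46) / 9.73
Y = 78.37 + 9.03 * 4.54 / 9.73
Y = 78.37 + 40.9962 / 9.73
Y = 78.37 + 4.2134
Y = 82.5834

82.5834


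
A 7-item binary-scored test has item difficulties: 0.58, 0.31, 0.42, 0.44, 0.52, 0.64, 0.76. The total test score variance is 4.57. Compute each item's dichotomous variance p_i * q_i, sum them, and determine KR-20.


For each item, compute p_i * q_i:
  Item 1: 0.58 * 0.42 = 0.2436
  Item 2: 0.31 * 0.69 = 0.2139
  Item 3: 0.42 * 0.58 = 0.2436
  Item 4: 0.44 * 0.56 = 0.2464
  Item 5: 0.52 * 0.48 = 0.2496
  Item 6: 0.64 * 0.36 = 0.2304
  Item 7: 0.76 * 0.24 = 0.1824
Sum(p_i * q_i) = 0.2436 + 0.2139 + 0.2436 + 0.2464 + 0.2496 + 0.2304 + 0.1824 = 1.6099
KR-20 = (k/(k-1)) * (1 - Sum(p_i*q_i) / Var_total)
= (7/6) * (1 - 1.6099/4.57)
= 1.1667 * 0.6477
KR-20 = 0.7557

0.7557


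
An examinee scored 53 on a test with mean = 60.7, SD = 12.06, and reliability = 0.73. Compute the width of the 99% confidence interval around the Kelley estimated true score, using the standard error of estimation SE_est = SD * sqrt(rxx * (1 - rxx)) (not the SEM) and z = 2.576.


True score estimate = 0.73*53 + 0.27*60.7 = 55.079
SE_est = SD * sqrt(rxx * (1 - rxx)) = 12.06 * sqrt(0.73 * 0.27) = 12.06 * sqrt(0.1971) = 5.354151
CI = T_est +/- z * SE_est, so width = 2 * z * SE_est = 2 * 2.576 * 5.354151
Width = 27.5846

27.5846


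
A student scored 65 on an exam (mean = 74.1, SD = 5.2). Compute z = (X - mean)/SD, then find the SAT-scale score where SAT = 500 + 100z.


z = (X - mean) / SD = (65 - 74.1) / 5.2
z = -9.1 / 5.2
z = -1.75
SAT-scale = SAT = 500 + 100z
Carry z at full precision (z = -9.1 / 5.2) into the conversion:
SAT-scale = 500 + 100 * (-9.1 / 5.2) = 500 + -910 / 5.2
SAT-scale = 500 + -175.0
SAT-scale = 325.0

325.0


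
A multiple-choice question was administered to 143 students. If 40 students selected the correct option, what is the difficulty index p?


Item difficulty p = number correct / total examinees
p = 40 / 143
p = 0.2797

0.2797


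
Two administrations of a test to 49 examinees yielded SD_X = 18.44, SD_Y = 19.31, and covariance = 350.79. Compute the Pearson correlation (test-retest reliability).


r = cov(X,Y) / (SD_X * SD_Y)
r = 350.79 / (18.44 * 19.31)
r = 350.79 / 356.0764
r = 0.9852

0.9852


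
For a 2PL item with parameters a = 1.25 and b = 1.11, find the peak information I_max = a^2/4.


For 2PL, max info at theta = b = 1.11
I_max = a^2 / 4 = 1.25^2 / 4
= 1.5625 / 4
I_max = 0.3906

0.3906


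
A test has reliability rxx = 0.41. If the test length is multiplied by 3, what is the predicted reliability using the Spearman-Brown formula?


r_new = (n * rxx) / (1 + (n-1) * rxx)
r_new = (3 * 0.41) / (1 + 2 * 0.41)
r_new = 1.23 / 1.82
r_new = 0.6758

0.6758


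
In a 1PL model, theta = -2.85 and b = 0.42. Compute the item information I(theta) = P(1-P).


P = 1/(1+exp(-(-2.85-0.42))) = 0.0366
I = P*(1-P) = 0.0366 * 0.9634
I = 0.0353

0.0353


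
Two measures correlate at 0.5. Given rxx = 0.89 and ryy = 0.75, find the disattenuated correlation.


r_corrected = rxy / sqrt(rxx * ryy)
= 0.5 / sqrt(0.89 * 0.75)
= 0.5 / sqrt(0.6675)
= 0.5 / 0.817007
r_corrected = 0.612

0.612


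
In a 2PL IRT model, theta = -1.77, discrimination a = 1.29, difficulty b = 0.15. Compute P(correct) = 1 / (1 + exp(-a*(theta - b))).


a*(theta - b) = 1.29 * (-1.77 - 0.15) = -2.4768
exp(--2.4768) = 11.9031
P = 1 / (1 + 11.9031)
P = 0.0775

0.0775


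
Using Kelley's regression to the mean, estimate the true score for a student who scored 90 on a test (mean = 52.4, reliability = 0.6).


T_est = rxx * X + (1 - rxx) * mean
T_est = 0.6 * 90 + 0.4 * 52.4
T_est = 54.0 + 20.96
T_est = 74.96

74.96


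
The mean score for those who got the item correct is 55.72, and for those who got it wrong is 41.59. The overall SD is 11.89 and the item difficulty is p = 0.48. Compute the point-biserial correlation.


q = 1 - p = 0.52
rpb = ((M1 - M0) / SD) * sqrt(p * q)
rpb = ((55.72 - 41.59) / 11.89) * sqrt(0.48 * 0.52)
rpb = 0.5937

0.5937


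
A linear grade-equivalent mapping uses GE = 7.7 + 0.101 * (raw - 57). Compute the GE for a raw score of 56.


raw - median = 56 - 57 = -1
slope * diff = 0.101 * -1 = -0.101
GE = 7.7 + -0.101
GE = 7.599

7.599


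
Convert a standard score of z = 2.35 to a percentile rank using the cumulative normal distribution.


CDF(z) = 0.5 * (1 + erf(z/sqrt(2)))
erf(1.6617) = 0.9812
CDF = 0.9906
Percentile rank = 0.9906 * 100 = 99.06

99.06


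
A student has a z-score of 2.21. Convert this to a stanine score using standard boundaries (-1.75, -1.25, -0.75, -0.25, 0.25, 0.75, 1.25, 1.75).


Stanine boundaries: [-1.75, -1.25, -0.75, -0.25, 0.25, 0.75, 1.25, 1.75]
z = 2.21
Check each boundary:
  z >= -1.75 -> could be stanine 2
  z >= -1.25 -> could be stanine 3
  z >= -0.75 -> could be stanine 4
  z >= -0.25 -> could be stanine 5
  z >= 0.25 -> could be stanine 6
  z >= 0.75 -> could be stanine 7
  z >= 1.25 -> could be stanine 8
  z >= 1.75 -> could be stanine 9
Highest qualifying boundary gives stanine = 9

9


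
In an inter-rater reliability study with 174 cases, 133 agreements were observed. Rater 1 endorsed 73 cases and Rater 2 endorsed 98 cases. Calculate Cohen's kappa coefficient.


P_o = 133/174 = 0.764368
P_e = (73*98 + 101*76) / 30276 = 0.489827
kappa = (P_o - P_e) / (1 - P_e)
kappa = (0.764368 - 0.489827) / (1 - 0.489827)
kappa = 0.5381

0.5381


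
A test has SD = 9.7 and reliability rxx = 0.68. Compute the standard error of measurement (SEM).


SEM = SD * sqrt(1 - rxx)
SEM = 9.7 * sqrt(1 - 0.68)
SEM = 9.7 * sqrt(0.32) = 9.7 * 0.565685
SEM = 5.4871

5.4871


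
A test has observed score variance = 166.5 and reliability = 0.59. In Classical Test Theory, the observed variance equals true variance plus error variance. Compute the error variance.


var_true = rxx * var_obs = 0.59 * 166.5 = 98.235
var_error = var_obs - var_true
var_error = 166.5 - 98.235
var_error = 68.265

68.265


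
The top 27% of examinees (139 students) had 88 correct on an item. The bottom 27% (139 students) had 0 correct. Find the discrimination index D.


p_upper = 88/139 = 0.6331
p_lower = 0/139 = 0.0
D = 0.6331 - 0.0 = 0.6331

0.6331


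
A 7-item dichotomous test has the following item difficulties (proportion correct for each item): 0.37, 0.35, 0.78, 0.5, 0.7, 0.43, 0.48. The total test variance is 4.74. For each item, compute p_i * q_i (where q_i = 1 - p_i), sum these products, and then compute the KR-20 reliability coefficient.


For each item, compute p_i * q_i:
  Item 1: 0.37 * 0.63 = 0.2331
  Item 2: 0.35 * 0.65 = 0.2275
  Item 3: 0.78 * 0.22 = 0.1716
  Item 4: 0.5 * 0.5 = 0.25
  Item 5: 0.7 * 0.3 = 0.21
  Item 6: 0.43 * 0.57 = 0.2451
  Item 7: 0.48 * 0.52 = 0.2496
Sum(p_i * q_i) = 0.2331 + 0.2275 + 0.1716 + 0.25 + 0.21 + 0.2451 + 0.2496 = 1.5869
KR-20 = (k/(k-1)) * (1 - Sum(p_i*q_i) / Var_total)
= (7/6) * (1 - 1.5869/4.74)
= 1.1667 * 0.6652
KR-20 = 0.7761

0.7761


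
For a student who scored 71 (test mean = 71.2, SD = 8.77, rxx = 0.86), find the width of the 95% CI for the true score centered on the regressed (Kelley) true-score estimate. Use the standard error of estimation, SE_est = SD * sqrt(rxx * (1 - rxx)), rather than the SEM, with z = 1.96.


True score estimate = 0.86*71 + 0.14*71.2 = 71.028
SE_est = SD * sqrt(rxx * (1 - rxx)) = 8.77 * sqrt(0.86 * 0.14) = 8.77 * sqrt(0.1204) = 3.043076
CI = T_est +/- z * SE_est, so width = 2 * z * SE_est = 2 * 1.96 * 3.043076
Width = 11.9289

11.9289


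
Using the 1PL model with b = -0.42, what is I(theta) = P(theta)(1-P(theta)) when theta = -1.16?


P = 1/(1+exp(-(-1.16--0.42))) = 0.323
I = P*(1-P) = 0.323 * 0.677
I = 0.2187

0.2187


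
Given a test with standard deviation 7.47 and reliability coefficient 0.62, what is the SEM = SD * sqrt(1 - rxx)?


SEM = SD * sqrt(1 - rxx)
SEM = 7.47 * sqrt(1 - 0.62)
SEM = 7.47 * sqrt(0.38) = 7.47 * 0.616441
SEM = 4.6048

4.6048


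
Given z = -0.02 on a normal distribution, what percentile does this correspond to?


CDF(z) = 0.5 * (1 + erf(z/sqrt(2)))
erf(-0.0141) = -0.016
CDF = 0.492
Percentile rank = 0.492 * 100 = 49.2

49.2


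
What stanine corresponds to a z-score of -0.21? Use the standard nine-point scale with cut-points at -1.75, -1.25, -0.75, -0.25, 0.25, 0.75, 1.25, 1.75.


Stanine boundaries: [-1.75, -1.25, -0.75, -0.25, 0.25, 0.75, 1.25, 1.75]
z = -0.21
Check each boundary:
  z >= -1.75 -> could be stanine 2
  z >= -1.25 -> could be stanine 3
  z >= -0.75 -> could be stanine 4
  z >= -0.25 -> could be stanine 5
  z < 0.25
  z < 0.75
  z < 1.25
  z < 1.75
Highest qualifying boundary gives stanine = 5

5


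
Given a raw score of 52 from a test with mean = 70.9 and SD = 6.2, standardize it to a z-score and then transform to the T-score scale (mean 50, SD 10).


z = (X - mean) / SD = (52 - 70.9) / 6.2
z = -18.9 / 6.2
z = -3.0484
T-score = T = 50 + 10z
Carry z at full precision (z = -18.9 / 6.2) into the conversion:
T-score = 50 + 10 * (-18.9 / 6.2) = 50 + -189 / 6.2
T-score = 50 + -30.4839
T-score = 19.5161

19.5161


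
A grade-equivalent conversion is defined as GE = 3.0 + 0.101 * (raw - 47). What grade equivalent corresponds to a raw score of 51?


raw - median = 51 - 47 = 4
slope * diff = 0.101 * 4 = 0.404
GE = 3.0 + 0.404
GE = 3.404

3.404


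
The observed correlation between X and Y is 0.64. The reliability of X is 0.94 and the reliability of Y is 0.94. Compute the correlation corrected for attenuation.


r_corrected = rxy / sqrt(rxx * ryy)
= 0.64 / sqrt(0.94 * 0.94)
= 0.64 / sqrt(0.8836)
= 0.64 / 0.94
r_corrected = 0.6809

0.6809


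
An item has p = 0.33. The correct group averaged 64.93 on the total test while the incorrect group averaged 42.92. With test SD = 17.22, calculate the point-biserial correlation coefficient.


q = 1 - p = 0.67
rpb = ((M1 - M0) / SD) * sqrt(p * q)
rpb = ((64.93 - 42.92) / 17.22) * sqrt(0.33 * 0.67)
rpb = 0.601

0.601


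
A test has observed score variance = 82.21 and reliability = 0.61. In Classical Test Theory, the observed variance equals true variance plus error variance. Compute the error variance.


var_true = rxx * var_obs = 0.61 * 82.21 = 50.1481
var_error = var_obs - var_true
var_error = 82.21 - 50.1481
var_error = 32.0619

32.0619


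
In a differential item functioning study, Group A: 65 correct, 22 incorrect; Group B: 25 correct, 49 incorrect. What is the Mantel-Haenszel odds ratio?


Odds_A = 65/22 = 2.9545
Odds_B = 25/49 = 0.5102
OR = Odds_A / Odds_B = 2.9545 / 0.5102
Exactly, OR = (65 * 49) / (22 * 25) = 3185 / 550
OR = 5.7909

5.7909


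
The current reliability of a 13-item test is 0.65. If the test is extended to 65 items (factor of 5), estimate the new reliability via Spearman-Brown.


r_new = (n * rxx) / (1 + (n-1) * rxx)
r_new = (5 * 0.65) / (1 + 4 * 0.65)
r_new = 3.25 / 3.6
r_new = 0.9028

0.9028


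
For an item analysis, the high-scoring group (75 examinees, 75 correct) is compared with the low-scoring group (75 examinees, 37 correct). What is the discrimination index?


p_upper = 75/75 = 1.0
p_lower = 37/75 = 0.4933
D = 1.0 - 0.4933 = 0.5067

0.5067


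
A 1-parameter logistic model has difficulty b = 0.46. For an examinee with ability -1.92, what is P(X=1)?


theta - b = -1.92 - 0.46 = -2.38
exp(-(theta - b)) = exp(2.38) = 10.8049
P = 1 / (1 + 10.8049)
P = 0.0847

0.0847


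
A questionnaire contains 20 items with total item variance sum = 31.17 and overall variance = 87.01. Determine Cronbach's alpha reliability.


alpha = (k/(k-1)) * (1 - sum(si^2)/s_total^2)
= (20/19) * (1 - 31.17/87.01)
alpha = 0.6755

0.6755


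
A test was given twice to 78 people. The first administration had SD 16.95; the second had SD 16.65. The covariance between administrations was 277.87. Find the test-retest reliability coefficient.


r = cov(X,Y) / (SD_X * SD_Y)
r = 277.87 / (16.95 * 16.65)
r = 277.87 / 282.2175
r = 0.9846

0.9846


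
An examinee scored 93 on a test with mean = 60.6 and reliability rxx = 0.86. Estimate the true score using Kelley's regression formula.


T_est = rxx * X + (1 - rxx) * mean
T_est = 0.86 * 93 + 0.14 * 60.6
T_est = 79.98 + 8.484
T_est = 88.464

88.464


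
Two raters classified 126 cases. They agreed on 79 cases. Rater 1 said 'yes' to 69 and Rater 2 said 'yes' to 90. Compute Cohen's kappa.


P_o = 79/126 = 0.626984
P_e = (69*90 + 57*36) / 15876 = 0.520408
kappa = (P_o - P_e) / (1 - P_e)
kappa = (0.626984 - 0.520408) / (1 - 0.520408)
kappa = 0.2222

0.2222


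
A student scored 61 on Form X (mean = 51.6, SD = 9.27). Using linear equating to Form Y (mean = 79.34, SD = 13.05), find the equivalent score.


slope = SD_Y / SD_X = 13.05 / 9.27 ~ 1.4078
intercept = mean_Y - slope * mean_X = 79.34 - (13.05 / 9.27) * 51.6 ~ 6.6992
Y = slope * X + intercept. To avoid rounding drift from the rounded slope/intercept, evaluate the equivalent form Y = mean_Y + SD_Y * (X - mean_X) / SD_X at full precision:
Y = 79.34 + 13.05 * (61 - 51.6) / 9.27
Y = 79.34 + 13.05 * 9.4 / 9.27
Y = 79.34 + 122.67 / 9.27
Y = 79.34 + 13.233
Y = 92.573

92.573


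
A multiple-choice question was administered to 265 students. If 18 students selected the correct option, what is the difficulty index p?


Item difficulty p = number correct / total examinees
p = 18 / 265
p = 0.0679

0.0679
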